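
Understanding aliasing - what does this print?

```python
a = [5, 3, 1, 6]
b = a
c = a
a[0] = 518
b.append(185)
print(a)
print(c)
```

Key concept: multiple aliases.
Step by step:
`a = [5, 3, 1, 6]` → a = [5, 3, 1, 6]
`b = a` → b = [5, 3, 1, 6] (same object as a)
`c = a` → c = [5, 3, 1, 6] (same object as a, b)
`a[0] = 518` → a = [518, 3, 1, 6] (same object as b, c); b = [518, 3, 1, 6] (same object as a, c); c = [518, 3, 1, 6] (same object as a, b)
`b.append(185)` → a = [518, 3, 1, 6, 185] (same object as b, c); b = [518, 3, 1, 6, 185] (same object as a, c); c = [518, 3, 1, 6, 185] (same object as a, b)
`print(a)` → prints [518, 3, 1, 6, 185]
`print(c)` → prints [518, 3, 1, 6, 185]

Answer:
[518, 3, 1, 6, 185]
[518, 3, 1, 6, 185]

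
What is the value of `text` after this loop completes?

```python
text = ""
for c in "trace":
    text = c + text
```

Reverse 'trace'
`text` takes the values: "" → "t" → "rt" → "art" → "cart" → "ecart"

Answer: "ecart"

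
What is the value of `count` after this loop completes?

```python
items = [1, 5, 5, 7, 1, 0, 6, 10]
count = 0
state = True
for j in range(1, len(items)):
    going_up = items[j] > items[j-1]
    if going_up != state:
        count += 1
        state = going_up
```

Count direction changes in [1, 5, 5, 7, 1, 0, 6, 10]
`count` takes the values: 0 → 1 → 2 → 3 → 4

Answer: 4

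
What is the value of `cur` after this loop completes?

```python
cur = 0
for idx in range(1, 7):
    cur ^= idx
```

XOR of 1 to 6
`cur` takes the values: 0 → 1 → 3 → 0 → 4 → 1 → 7

Answer: 7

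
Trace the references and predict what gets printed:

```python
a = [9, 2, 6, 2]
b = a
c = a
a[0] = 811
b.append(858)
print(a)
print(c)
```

Key concept: multiple aliases.
Step by step:
`a = [9, 2, 6, 2]` → a = [9, 2, 6, 2]
`b = a` → b = [9, 2, 6, 2] (same object as a)
`c = a` → c = [9, 2, 6, 2] (same object as a, b)
`a[0] = 811` → a = [811, 2, 6, 2] (same object as b, c); b = [811, 2, 6, 2] (same object as a, c); c = [811, 2, 6, 2] (same object as a, b)
`b.append(858)` → a = [811, 2, 6, 2, 858] (same object as b, c); b = [811, 2, 6, 2, 858] (same object as a, c); c = [811, 2, 6, 2, 858] (same object as a, b)
`print(a)` → prints [811, 2, 6, 2, 858]
`print(c)` → prints [811, 2, 6, 2, 858]

Answer:
[811, 2, 6, 2, 858]
[811, 2, 6, 2, 858]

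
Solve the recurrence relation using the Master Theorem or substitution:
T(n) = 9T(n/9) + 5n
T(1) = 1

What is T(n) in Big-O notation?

By Master Theorem: a=9, b=9, f(n)=5n. Since log_9(9) = 1 and f(n) = Θ(n^1), Case 2 applies. T(n) = O(n log n).

Answer: O(n log n)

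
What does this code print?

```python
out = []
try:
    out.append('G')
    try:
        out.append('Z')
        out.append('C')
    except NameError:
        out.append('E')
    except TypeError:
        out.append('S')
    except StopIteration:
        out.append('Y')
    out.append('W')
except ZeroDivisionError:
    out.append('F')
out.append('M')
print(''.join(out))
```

Execution trace: 'G' (try body) → 'Z' (inner try body) → 'C' (inner try body, no exception) → 'W' (try body, no exception) → 'M' (after the try/except). Output: GZCWM

Answer: GZCWM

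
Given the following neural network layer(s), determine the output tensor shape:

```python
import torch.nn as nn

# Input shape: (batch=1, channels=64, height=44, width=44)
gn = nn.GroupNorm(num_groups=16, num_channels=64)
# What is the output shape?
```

Input: (1, 64, 44, 44) -> Output: (1, 64, 44, 44)

Answer: (1, 64, 44, 44)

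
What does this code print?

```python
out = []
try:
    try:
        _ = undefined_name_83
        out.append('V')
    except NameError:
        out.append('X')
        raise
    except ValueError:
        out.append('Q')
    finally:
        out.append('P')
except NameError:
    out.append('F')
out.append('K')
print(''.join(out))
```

Execution trace: 'X' (inner except NameError) → 'P' (inner finally) → 'F' (outer except NameError) → 'K' (after the try/except). Output: XPFK

Answer: XPFK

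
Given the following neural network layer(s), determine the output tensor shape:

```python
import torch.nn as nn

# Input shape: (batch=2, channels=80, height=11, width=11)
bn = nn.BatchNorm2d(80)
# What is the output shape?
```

Input: (2, 80, 11, 11) -> Output: (2, 80, 11, 11)

Answer: (2, 80, 11, 11)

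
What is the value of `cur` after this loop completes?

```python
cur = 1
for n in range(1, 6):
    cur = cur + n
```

Start at 1, add 1 through 5
`cur` takes the values: 1 → 2 → 4 → 7 → 11 → 16

Answer: 16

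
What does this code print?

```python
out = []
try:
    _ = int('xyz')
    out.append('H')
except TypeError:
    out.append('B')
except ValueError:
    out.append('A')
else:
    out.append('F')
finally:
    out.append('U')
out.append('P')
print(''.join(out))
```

Execution trace: 'A' (except ValueError) → 'U' (finally) → 'P' (after the try/except). Output: AUP

Answer: AUP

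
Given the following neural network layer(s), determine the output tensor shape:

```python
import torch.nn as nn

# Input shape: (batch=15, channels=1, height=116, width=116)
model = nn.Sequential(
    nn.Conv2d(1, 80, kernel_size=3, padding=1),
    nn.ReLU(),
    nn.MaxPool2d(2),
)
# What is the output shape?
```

Input: (15, 1, 116, 116) -> after Conv2d: (15, 80, 116, 116) -> after ReLU: (15, 80, 116, 116) -> Output: (15, 80, 58, 58)

Answer: (15, 80, 58, 58)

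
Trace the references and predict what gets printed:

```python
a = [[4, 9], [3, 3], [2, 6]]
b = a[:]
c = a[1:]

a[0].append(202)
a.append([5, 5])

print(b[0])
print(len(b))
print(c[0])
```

Key concept: slice with nested mutation.
Step by step:
`a = [[4, 9], [3, 3], [2, 6]]` → a = [[4, 9], [3, 3], [2, 6]]
`b = a[:]` → b = [[4, 9], [3, 3], [2, 6]]
`c = a[1:]` → c = [[3, 3], [2, 6]]
`a[0].append(202)` → a = [[4, 9, 202], [3, 3], [2, 6]]; b = [[4, 9, 202], [3, 3], [2, 6]]
`a.append([5, 5])` → a = [[4, 9, 202], [3, 3], [2, 6], [5, 5]]
`print(b[0])` → prints [4, 9, 202]
`print(len(b))` → prints 3
`print(c[0])` → prints [3, 3]

Answer:
[4, 9, 202]
3
[3, 3]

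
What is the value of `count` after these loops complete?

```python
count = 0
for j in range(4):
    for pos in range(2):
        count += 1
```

4 * 2 = 8
`count` takes the values: 0 → 1 → 2 → 3 → 4 → 5 → 6 → 7 → 8

Answer: 8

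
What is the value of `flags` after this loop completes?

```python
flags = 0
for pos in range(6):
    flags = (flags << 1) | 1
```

Build 6 consecutive 1-bits: 0b111111
`flags` takes the values: 0 → 1 → 3 → 7 → 15 → 31 → 63

Answer: 63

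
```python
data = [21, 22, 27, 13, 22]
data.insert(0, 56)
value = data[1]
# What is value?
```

Trace:
`data = [21, 22, 27, 13, 22]` → data = [21, 22, 27, 13, 22]
`data.insert(0, 56)` → data = [56, 21, 22, 27, 13, 22]
`value = data[1]` → value = 21
So value = 21

Answer: 21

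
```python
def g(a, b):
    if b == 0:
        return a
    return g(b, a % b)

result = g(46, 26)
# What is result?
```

g(46, 26) -> g(26, 20) -> g(20, 6) -> g(6, 2) -> g(2, 0) -> 2

Answer: 2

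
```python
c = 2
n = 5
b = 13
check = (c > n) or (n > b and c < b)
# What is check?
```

Trace:
`c = 2` → c = 2
`n = 5` → n = 5
`b = 13` → b = 13
`check = (c > n) or (n > b and c < b)` → check = False
So check = False

Answer: False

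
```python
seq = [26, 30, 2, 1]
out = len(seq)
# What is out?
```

Trace:
`seq = [26, 30, 2, 1]` → seq = [26, 30, 2, 1]
`out = len(seq)` → out = 4
So out = 4

Answer: 4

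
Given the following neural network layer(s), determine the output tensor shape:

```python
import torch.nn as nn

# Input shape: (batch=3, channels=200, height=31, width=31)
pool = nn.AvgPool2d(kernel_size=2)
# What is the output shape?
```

Input: (3, 200, 31, 31) -> Output: (3, 200, 15, 15)

Answer: (3, 200, 15, 15)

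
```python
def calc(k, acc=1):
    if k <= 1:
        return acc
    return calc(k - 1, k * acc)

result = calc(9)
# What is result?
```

Accumulator trace (n, acc): (9, 1) -> (8, 9) -> (7, 72) -> (6, 504) -> (5, 3024) -> (4, 15120) -> (3, 60480) -> (2, 181440) -> (1, 362880) -> return 362880

Answer: 362880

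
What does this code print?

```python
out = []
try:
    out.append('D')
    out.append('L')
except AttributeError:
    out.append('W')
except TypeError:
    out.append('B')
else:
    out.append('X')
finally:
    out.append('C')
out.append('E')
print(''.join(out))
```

Execution trace: 'D' (try body) → 'L' (try body, no exception) → 'X' (else) → 'C' (finally) → 'E' (after the try/except). Output: DLXCE

Answer: DLXCE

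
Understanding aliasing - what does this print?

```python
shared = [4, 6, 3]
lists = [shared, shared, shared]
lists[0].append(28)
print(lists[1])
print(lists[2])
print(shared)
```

Key concept: list of same reference.
Step by step:
`shared = [4, 6, 3]` → shared = [4, 6, 3]
`lists = [shared, shared, shared]` → lists = [[4, 6, 3], [4, 6, 3], [4, 6, 3]]
`lists[0].append(28)` → shared = [4, 6, 3, 28]; lists = [[4, 6, 3, 28], [4, 6, 3, 28], [4, 6, 3, 28]]
`print(lists[1])` → prints [4, 6, 3, 28]
`print(lists[2])` → prints [4, 6, 3, 28]
`print(shared)` → prints [4, 6, 3, 28]

Answer:
[4, 6, 3, 28]
[4, 6, 3, 28]
[4, 6, 3, 28]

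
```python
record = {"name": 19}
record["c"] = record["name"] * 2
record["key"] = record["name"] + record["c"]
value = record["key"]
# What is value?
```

Trace:
`record = {"name": 19}` → record = {'name': 19}
`record["c"] = record["name"] * 2` → record = {'name': 19, 'c': 38}
`record["key"] = record["name"] + record["c"]` → record = {'name': 19, 'c': 38, 'key': 57}
`value = record["key"]` → value = 57
So value = 57

Answer: 57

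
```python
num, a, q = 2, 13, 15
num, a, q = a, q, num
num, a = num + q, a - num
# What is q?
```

Trace:
`num, a, q = 2, 13, 15` → num = 2; a = 13; q = 15
`num, a, q = a, q, num` → num = 13; a = 15; q = 2
`num, a = num + q, a - num` → num = 15; a = 2
So q = 2

Answer: 2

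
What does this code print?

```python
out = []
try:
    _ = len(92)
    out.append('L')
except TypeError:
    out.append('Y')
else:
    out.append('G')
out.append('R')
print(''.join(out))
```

Execution trace: 'Y' (except TypeError) → 'R' (after the try/except). Output: YR

Answer: YR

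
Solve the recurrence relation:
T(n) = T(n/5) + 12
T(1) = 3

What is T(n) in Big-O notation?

Each step divides n by 5 and adds 12. After log_5(n) steps we reach T(1)=3. So T(n) = 12·log_5(n) + 3 = O(log n).

Answer: O(log n)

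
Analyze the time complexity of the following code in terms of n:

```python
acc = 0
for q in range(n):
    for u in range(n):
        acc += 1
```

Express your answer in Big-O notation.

Each loop level contributes: n × n. Multiplying the contributions gives O(n^2).

Answer: O(n^2)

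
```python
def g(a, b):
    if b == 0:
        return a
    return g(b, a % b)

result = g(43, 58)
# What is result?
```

g(43, 58) -> g(58, 43) -> g(43, 15) -> g(15, 13) -> g(13, 2) -> g(2, 1) -> g(1, 0) -> 1

Answer: 1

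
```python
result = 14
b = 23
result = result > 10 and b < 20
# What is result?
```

Trace:
`result = 14` → result = 14
`b = 23` → b = 23
`result = result > 10 and b < 20` → result = False
So result = False

Answer: False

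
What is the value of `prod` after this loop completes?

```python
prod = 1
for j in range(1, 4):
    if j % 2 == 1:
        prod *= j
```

Product of odd numbers 1 to 3
`prod` takes the values: 1 → 3

Answer: 3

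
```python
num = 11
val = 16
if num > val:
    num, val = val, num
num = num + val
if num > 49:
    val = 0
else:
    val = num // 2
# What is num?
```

Trace:
`num = 11` → num = 11
`val = 16` → val = 16
`if num > val: ...` → num > val is False → no variable changes
`num = num + val` → num = 27
`if num > 49: ...` → num > 49 is False, take else branch → val = 13
So num = 27

Answer: 27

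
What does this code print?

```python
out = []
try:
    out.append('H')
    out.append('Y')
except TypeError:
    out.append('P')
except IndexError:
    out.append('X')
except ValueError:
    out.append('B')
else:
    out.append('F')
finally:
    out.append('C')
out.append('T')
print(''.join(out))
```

Execution trace: 'H' (try body) → 'Y' (try body, no exception) → 'F' (else) → 'C' (finally) → 'T' (after the try/except). Output: HYFCT

Answer: HYFCT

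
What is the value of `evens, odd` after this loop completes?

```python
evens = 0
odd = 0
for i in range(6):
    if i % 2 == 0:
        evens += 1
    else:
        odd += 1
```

Count evens and odds in range(6)
`evens, odd` takes the values: (0, 0) → (1, 0) → (1, 1) → (2, 1) → (2, 2) → (3, 2) → (3, 3)

Answer: 3, 3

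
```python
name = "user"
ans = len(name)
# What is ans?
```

Trace:
`name = "user"` → name = 'user'
`ans = len(name)` → ans = 4
So ans = 4

Answer: 4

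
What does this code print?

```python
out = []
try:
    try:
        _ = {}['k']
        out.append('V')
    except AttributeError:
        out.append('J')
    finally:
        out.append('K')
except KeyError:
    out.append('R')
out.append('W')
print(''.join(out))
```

Execution trace: 'K' (finally) → 'R' (outer except KeyError) → 'W' (after the try/except). Output: KRW

Answer: KRW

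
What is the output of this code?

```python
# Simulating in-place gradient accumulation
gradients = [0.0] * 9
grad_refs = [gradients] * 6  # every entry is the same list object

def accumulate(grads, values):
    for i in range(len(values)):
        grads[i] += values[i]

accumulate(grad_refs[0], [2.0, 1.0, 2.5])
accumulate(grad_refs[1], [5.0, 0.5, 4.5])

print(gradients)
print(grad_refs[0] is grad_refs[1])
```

Key concept: gradient accumulation aliasing.
Step by step:
`gradients = [0.0] * 9` → gradients = [0.0, 0.0, 0.0, 0.0, 0.0, 0.0, 0.0, 0.0, 0.0]
`grad_refs = [gradients] * 6` → grad_refs = [[0.0, 0.0, 0.0, 0.0, 0.0, 0.0, 0.0, 0.0, 0.0], [0.0, 0.0, 0.0, 0.0, 0.0, 0.0, 0.0, 0.0, 0.0], [0.0, 0.0, 0.0, 0.0, 0.0, 0.0, 0.0, 0.0, 0.0], [0.0, 0.0, 0.0, 0.0, 0.0, 0.0, 0.0, 0.0, 0.0], [0.0, 0.0, 0.0, 0.0, 0.0, 0.0, 0.0, 0.0, 0.0], [0.0, 0.0, 0.0, 0.0, 0.0, 0.0, 0.0, 0.0, 0.0]]
`accumulate(grad_refs[0], [2.0, 1.0, 2.5])` → gradients = [2.0, 1.0, 2.5, 0.0, 0.0, 0.0, 0.0, 0.0, 0.0]; grad_refs = [[2.0, 1.0, 2.5, 0.0, 0.0, 0.0, 0.0, 0.0, 0.0], [2.0, 1.0, 2.5, 0.0, 0.0, 0.0, 0.0, 0.0, 0.0], [2.0, 1.0, 2.5, 0.0, 0.0, 0.0, 0.0, 0.0, 0.0], [2.0, 1.0, 2.5, 0.0, 0.0, 0.0, 0.0, 0.0, 0.0], [2.0, 1.0, 2.5, 0.0, 0.0, 0.0, 0.0, 0.0, 0.0], [2.0, 1.0, 2.5, 0.0, 0.0, 0.0, 0.0, 0.0, 0.0]]
`accumulate(grad_refs[1], [5.0, 0.5, 4.5])` → gradients = [7.0, 1.5, 7.0, 0.0, 0.0, 0.0, 0.0, 0.0, 0.0]; grad_refs = [[7.0, 1.5, 7.0, 0.0, 0.0, 0.0, 0.0, 0.0, 0.0], [7.0, 1.5, 7.0, 0.0, 0.0, 0.0, 0.0, 0.0, 0.0], [7.0, 1.5, 7.0, 0.0, 0.0, 0.0, 0.0, 0.0, 0.0], [7.0, 1.5, 7.0, 0.0, 0.0, 0.0, 0.0, 0.0, 0.0], [7.0, 1.5, 7.0, 0.0, 0.0, 0.0, 0.0, 0.0, 0.0], [7.0, 1.5, 7.0, 0.0, 0.0, 0.0, 0.0, 0.0, 0.0]]
`print(gradients)` → prints [7.0, 1.5, 7.0, 0.0, 0.0, 0.0, 0.0, 0.0, 0.0]
`print(grad_refs[0] is grad_refs[1])` → prints True

Answer:
[7.0, 1.5, 7.0, 0.0, 0.0, 0.0, 0.0, 0.0, 0.0]
True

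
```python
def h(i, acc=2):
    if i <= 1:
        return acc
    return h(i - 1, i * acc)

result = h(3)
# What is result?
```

Accumulator trace (n, acc): (3, 2) -> (2, 6) -> (1, 12) -> return 12

Answer: 12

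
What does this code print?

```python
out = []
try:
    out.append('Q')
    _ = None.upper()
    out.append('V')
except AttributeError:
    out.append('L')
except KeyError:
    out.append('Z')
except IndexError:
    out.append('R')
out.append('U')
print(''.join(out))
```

Execution trace: 'Q' (try body) → 'L' (except AttributeError) → 'U' (after the try/except). Output: QLU

Answer: QLU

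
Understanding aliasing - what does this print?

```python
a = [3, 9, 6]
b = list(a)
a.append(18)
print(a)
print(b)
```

Key concept: list() constructor creates copy.
Step by step:
`a = [3, 9, 6]` → a = [3, 9, 6]
`b = list(a)` → b = [3, 9, 6]
`a.append(18)` → a = [3, 9, 6, 18]
`print(a)` → prints [3, 9, 6, 18]
`print(b)` → prints [3, 9, 6]

Answer:
[3, 9, 6, 18]
[3, 9, 6]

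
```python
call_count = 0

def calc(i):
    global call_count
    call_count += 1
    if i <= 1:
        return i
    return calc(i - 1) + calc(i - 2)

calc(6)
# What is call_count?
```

Calls(i) = 1 + Calls(i-1) + Calls(i-2); Calls(0)=Calls(1)=1. For i=6 this gives 25.

Answer: 25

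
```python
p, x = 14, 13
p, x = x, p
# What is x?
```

Trace:
`p, x = 14, 13` → p = 14; x = 13
`p, x = x, p` → p = 13; x = 14
So x = 14

Answer: 14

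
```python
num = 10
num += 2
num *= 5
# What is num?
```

Trace:
`num = 10` → num = 10
`num += 2` → num = 12
`num *= 5` → num = 60
So num = 60

Answer: 60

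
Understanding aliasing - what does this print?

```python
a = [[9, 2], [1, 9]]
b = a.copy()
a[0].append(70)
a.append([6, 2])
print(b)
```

Key concept: shallow copy with nested lists.
Step by step:
`a = [[9, 2], [1, 9]]` → a = [[9, 2], [1, 9]]
`b = a.copy()` → b = [[9, 2], [1, 9]]
`a[0].append(70)` → a = [[9, 2, 70], [1, 9]]; b = [[9, 2, 70], [1, 9]]
`a.append([6, 2])` → a = [[9, 2, 70], [1, 9], [6, 2]]
`print(b)` → prints [[9, 2, 70], [1, 9]]

Answer: [[9, 2, 70], [1, 9]]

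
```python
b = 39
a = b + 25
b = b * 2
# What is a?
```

Trace:
`b = 39` → b = 39
`a = b + 25` → a = 64
`b = b * 2` → b = 78
So a = 64

Answer: 64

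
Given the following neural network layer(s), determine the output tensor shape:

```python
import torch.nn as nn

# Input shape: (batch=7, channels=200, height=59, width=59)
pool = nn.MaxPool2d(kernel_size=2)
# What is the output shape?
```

Input: (7, 200, 59, 59) -> Output: (7, 200, 29, 29)

Answer: (7, 200, 29, 29)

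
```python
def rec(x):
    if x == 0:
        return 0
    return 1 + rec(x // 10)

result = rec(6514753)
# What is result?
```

Count of digits of 6514753: 7

Answer: 7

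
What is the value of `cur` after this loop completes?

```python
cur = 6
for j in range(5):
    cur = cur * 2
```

Multiply by 2, 5 times: 6 * 2^5 = 192
`cur` takes the values: 6 → 12 → 24 → 48 → 96 → 192

Answer: 192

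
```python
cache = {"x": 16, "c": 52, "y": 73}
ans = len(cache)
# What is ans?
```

Trace:
`cache = {"x": 16, "c": 52, "y": 73}` → cache = {'x': 16, 'c': 52, 'y': 73}
`ans = len(cache)` → ans = 3
So ans = 3

Answer: 3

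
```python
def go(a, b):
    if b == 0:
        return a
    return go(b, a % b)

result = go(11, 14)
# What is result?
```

go(11, 14) -> go(14, 11) -> go(11, 3) -> go(3, 2) -> go(2, 1) -> go(1, 0) -> 1

Answer: 1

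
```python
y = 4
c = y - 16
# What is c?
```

Trace:
`y = 4` → y = 4
`c = y - 16` → c = -12
So c = -12

Answer: -12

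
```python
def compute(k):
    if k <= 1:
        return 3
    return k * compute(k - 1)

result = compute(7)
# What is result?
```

compute(7) = 7 * 6 * 5 * 4 * 3 * 2 * 3 = 15120

Answer: 15120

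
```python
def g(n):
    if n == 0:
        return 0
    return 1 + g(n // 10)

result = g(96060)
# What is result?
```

Count of digits of 96060: 5

Answer: 5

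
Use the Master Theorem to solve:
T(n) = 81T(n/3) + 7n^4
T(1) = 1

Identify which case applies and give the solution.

a=81, b=3, f(n)=7n^4. log_3(81) = 4. Since c=4 = 4, Case 2 applies: T(n) = Θ(n^log_b(a) · log n) = O(n^4 log n).

Answer: O(n^4 log n) - Case 2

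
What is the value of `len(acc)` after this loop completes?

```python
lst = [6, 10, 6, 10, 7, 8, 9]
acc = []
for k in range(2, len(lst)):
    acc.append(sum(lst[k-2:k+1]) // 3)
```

Number of 3-element averages
`acc` takes the values: [] → [7] → [7, 8] → [7, 8, 7] → [7, 8, 7, 8] → [7, 8, 7, 8, 8]
So `len(acc)` = 5

Answer: 5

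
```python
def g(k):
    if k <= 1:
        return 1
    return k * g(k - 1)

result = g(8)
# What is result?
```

g(8) = 8 * 7 * 6 * 5 * 4 * 3 * 2 * 1 = 40320

Answer: 40320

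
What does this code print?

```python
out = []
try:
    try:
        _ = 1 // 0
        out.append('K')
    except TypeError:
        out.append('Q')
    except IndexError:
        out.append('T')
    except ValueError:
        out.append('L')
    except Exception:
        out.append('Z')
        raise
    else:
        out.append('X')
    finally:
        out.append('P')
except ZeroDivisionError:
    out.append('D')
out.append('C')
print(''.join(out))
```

Execution trace: 'Z' (inner except Exception) → 'P' (inner finally) → 'D' (outer except ZeroDivisionError) → 'C' (after the try/except). Output: ZPDC

Answer: ZPDC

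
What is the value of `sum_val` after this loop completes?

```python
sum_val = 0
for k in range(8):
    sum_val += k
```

Sum of 0 to 7 = 28
`sum_val` takes the values: 0 → 1 → 3 → 6 → 10 → 15 → 21 → 28

Answer: 28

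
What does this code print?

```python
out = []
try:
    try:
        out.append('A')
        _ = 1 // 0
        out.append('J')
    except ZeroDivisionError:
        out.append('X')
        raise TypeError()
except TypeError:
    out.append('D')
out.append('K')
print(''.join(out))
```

Execution trace: 'A' (inner try body) → 'X' (inner except ZeroDivisionError) → 'D' (outer except TypeError) → 'K' (after the try/except). Output: AXDK

Answer: AXDK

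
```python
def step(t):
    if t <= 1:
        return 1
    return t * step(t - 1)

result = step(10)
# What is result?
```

step(10) = 10 * 9 * 8 * 7 * 6 * 5 * 4 * 3 * 2 * 1 = 3628800

Answer: 3628800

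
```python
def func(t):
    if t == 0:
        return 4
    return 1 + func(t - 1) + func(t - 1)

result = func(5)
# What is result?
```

func(t) = 1 + 2·func(t-1), func(0)=4. Closed form: (4+1)·2^5 - 1 = 159.

Answer: 159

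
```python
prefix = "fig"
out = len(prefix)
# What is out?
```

Trace:
`prefix = "fig"` → prefix = 'fig'
`out = len(prefix)` → out = 3
So out = 3

Answer: 3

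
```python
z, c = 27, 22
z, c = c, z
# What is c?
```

Trace:
`z, c = 27, 22` → z = 27; c = 22
`z, c = c, z` → z = 22; c = 27
So c = 27

Answer: 27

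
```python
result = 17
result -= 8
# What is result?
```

Trace:
`result = 17` → result = 17
`result -= 8` → result = 9
So result = 9

Answer: 9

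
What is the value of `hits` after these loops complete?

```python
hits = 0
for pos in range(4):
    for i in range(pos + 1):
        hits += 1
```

Triangle: 1 + 2 + ... + 4
`hits` takes the values: 0 → 1 → 2 → 3 → 4 → 5 → 6 → 7 → 8 → 9 → 10

Answer: 10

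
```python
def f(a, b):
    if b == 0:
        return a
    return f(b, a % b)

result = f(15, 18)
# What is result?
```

f(15, 18) -> f(18, 15) -> f(15, 3) -> f(3, 0) -> 3

Answer: 3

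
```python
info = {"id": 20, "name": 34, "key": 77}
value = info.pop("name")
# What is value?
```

Trace:
`info = {"id": 20, "name": 34, "key": 77}` → info = {'id': 20, 'name': 34, 'key': 77}
`value = info.pop("name")` → info = {'id': 20, 'key': 77}; value = 34
So value = 34

Answer: 34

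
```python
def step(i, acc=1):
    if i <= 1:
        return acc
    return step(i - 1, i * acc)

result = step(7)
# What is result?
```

Accumulator trace (n, acc): (7, 1) -> (6, 7) -> (5, 42) -> (4, 210) -> (3, 840) -> (2, 2520) -> (1, 5040) -> return 5040

Answer: 5040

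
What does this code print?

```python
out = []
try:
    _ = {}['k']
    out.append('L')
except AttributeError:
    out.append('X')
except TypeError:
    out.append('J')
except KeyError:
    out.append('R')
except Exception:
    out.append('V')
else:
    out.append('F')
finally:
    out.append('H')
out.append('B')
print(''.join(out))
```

Execution trace: 'R' (except KeyError) → 'H' (finally) → 'B' (after the try/except). Output: RHB

Answer: RHB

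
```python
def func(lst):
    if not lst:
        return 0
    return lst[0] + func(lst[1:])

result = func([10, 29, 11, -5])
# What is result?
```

10 + 29 + 11 + (-5) + 0 = 45

Answer: 45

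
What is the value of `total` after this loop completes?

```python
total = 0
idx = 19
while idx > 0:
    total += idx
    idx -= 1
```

Sum 19 down to 1
`total` takes the values: 0 → 19 → 37 → 54 → 70 → 85 → 99 → 112 → 124 → 135 → 145 → 154 → 162 → 169 → 175 → 180 → 184 → 187 → 189 → 190

Answer: 190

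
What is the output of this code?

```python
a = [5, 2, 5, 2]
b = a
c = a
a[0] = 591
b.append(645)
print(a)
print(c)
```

Key concept: multiple aliases.
Step by step:
`a = [5, 2, 5, 2]` → a = [5, 2, 5, 2]
`b = a` → b = [5, 2, 5, 2] (same object as a)
`c = a` → c = [5, 2, 5, 2] (same object as a, b)
`a[0] = 591` → a = [591, 2, 5, 2] (same object as b, c); b = [591, 2, 5, 2] (same object as a, c); c = [591, 2, 5, 2] (same object as a, b)
`b.append(645)` → a = [591, 2, 5, 2, 645] (same object as b, c); b = [591, 2, 5, 2, 645] (same object as a, c); c = [591, 2, 5, 2, 645] (same object as a, b)
`print(a)` → prints [591, 2, 5, 2, 645]
`print(c)` → prints [591, 2, 5, 2, 645]

Answer:
[591, 2, 5, 2, 645]
[591, 2, 5, 2, 645]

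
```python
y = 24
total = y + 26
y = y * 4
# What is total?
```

Trace:
`y = 24` → y = 24
`total = y + 26` → total = 50
`y = y * 4` → y = 96
So total = 50

Answer: 50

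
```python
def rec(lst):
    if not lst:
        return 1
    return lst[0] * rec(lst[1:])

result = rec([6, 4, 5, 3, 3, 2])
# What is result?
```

Product over [6, 4, 5, 3, 3, 2] = 6 * 4 * 5 * 3 * 3 * 2 = 2160

Answer: 2160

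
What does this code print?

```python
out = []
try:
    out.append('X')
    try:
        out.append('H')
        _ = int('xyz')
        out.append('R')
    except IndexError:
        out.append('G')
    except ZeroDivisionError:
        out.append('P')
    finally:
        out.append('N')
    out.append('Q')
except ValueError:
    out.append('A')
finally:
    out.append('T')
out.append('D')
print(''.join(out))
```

Execution trace: 'X' (try body) → 'H' (inner try body) → 'N' (inner finally) → 'A' (except ValueError) → 'T' (finally) → 'D' (after the try/except). Output: XHNATD

Answer: XHNATD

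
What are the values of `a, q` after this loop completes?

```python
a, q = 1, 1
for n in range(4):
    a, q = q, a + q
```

Fibonacci: after 4 iterations
`a, q` takes the values: (1, 1) → (1, 2) → (2, 3) → (3, 5) → (5, 8)

Answer: 5, 8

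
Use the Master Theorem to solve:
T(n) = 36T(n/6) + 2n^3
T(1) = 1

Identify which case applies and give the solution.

a=36, b=6, f(n)=2n^3. log_6(36) = 2. Since c=3 > 2 and the regularity condition holds (36(n/6)^3 = (36/6^3)n^3 with 36/6^3 < 1), Case 3 applies: T(n) = Θ(f(n)) = O(n^3).

Answer: O(n^3) - Case 3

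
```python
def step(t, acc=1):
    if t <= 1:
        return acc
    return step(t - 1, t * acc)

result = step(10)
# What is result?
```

Accumulator trace (n, acc): (10, 1) -> (9, 10) -> (8, 90) -> (7, 720) -> (6, 5040) -> (5, 30240) -> (4, 151200) -> (3, 604800) -> (2, 1814400) -> (1, 3628800) -> return 3628800

Answer: 3628800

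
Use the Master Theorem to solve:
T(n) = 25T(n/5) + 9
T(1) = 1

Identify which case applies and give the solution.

a=25, b=5, f(n)=9. log_5(25) = 2. Since c=0 < 2, Case 1 applies: T(n) = Θ(n^log_b(a)) = O(n^2).

Answer: O(n^2) - Case 1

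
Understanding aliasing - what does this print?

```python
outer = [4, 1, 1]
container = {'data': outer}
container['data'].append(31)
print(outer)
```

Key concept: dict holds reference to list.
Step by step:
`outer = [4, 1, 1]` → outer = [4, 1, 1]
`container = {'data': outer}` → container = {'data': [4, 1, 1]}
`container['data'].append(31)` → outer = [4, 1, 1, 31]; container = {'data': [4, 1, 1, 31]}
`print(outer)` → prints [4, 1, 1, 31]

Answer: [4, 1, 1, 31]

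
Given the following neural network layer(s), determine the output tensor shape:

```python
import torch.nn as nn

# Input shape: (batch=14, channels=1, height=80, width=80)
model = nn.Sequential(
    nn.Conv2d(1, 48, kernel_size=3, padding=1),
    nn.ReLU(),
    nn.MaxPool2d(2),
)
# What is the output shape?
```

Input: (14, 1, 80, 80) -> after Conv2d: (14, 48, 80, 80) -> after ReLU: (14, 48, 80, 80) -> Output: (14, 48, 40, 40)

Answer: (14, 48, 40, 40)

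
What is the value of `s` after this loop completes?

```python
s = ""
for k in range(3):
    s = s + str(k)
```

Concatenate digits 0 to 2
`s` takes the values: "" → "0" → "01" → "012"

Answer: "012"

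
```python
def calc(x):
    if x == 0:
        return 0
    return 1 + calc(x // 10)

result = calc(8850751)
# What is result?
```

Count of digits of 8850751: 7

Answer: 7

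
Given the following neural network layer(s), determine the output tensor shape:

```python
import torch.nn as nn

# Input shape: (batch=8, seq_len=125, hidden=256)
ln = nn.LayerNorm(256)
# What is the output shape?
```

Input: (8, 125, 256) -> Output: (8, 125, 256)

Answer: (8, 125, 256)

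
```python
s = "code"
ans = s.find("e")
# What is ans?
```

Trace:
`s = "code"` → s = 'code'
`ans = s.find("e")` → ans = 3
So ans = 3

Answer: 3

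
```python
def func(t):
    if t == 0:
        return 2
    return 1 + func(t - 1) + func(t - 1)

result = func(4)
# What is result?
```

func(t) = 1 + 2·func(t-1), func(0)=2. Closed form: (2+1)·2^4 - 1 = 47.

Answer: 47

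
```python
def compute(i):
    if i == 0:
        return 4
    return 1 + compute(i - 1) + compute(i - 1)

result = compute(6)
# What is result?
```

compute(i) = 1 + 2·compute(i-1), compute(0)=4. Closed form: (4+1)·2^6 - 1 = 319.

Answer: 319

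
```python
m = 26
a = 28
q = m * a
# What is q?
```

Trace:
`m = 26` → m = 26
`a = 28` → a = 28
`q = m * a` → q = 728
So q = 728

Answer: 728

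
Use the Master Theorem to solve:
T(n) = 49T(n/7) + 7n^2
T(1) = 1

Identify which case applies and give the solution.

a=49, b=7, f(n)=7n^2. log_7(49) = 2. Since c=2 = 2, Case 2 applies: T(n) = Θ(n^log_b(a) · log n) = O(n^2 log n).

Answer: O(n^2 log n) - Case 2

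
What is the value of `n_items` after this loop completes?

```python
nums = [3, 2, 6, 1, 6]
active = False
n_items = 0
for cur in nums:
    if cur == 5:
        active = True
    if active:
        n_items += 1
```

Count elements after first 5 in [3, 2, 6, 1, 6]
`n_items` takes the values: 0

Answer: 0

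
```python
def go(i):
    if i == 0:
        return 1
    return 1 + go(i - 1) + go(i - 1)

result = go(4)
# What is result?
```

go(i) = 1 + 2·go(i-1), go(0)=1. Closed form: (1+1)·2^4 - 1 = 31.

Answer: 31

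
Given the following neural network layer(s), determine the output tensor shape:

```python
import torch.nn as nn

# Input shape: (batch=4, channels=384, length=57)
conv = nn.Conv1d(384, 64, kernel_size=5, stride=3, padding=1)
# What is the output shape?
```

Input: (4, 384, 57) -> Output: (4, 64, 19)

Answer: (4, 64, 19)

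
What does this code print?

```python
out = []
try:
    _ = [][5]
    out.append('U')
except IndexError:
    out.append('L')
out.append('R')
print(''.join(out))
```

Execution trace: 'L' (except IndexError) → 'R' (after the try/except). Output: LR

Answer: LR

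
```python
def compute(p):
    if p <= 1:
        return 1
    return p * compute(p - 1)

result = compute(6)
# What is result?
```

compute(6) = 6 * 5 * 4 * 3 * 2 * 1 = 720

Answer: 720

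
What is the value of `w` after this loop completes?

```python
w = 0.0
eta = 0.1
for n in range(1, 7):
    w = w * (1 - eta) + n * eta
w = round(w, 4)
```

Moving average with lr=0.1
`w` takes the values: 0.0 → 0.1 → 0.29 → 0.561 → 0.9049 → 1.31441 → 1.782969 → 1.783

Answer: 1.783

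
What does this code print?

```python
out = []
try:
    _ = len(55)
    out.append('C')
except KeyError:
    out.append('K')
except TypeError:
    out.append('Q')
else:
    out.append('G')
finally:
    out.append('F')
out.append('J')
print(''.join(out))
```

Execution trace: 'Q' (except TypeError) → 'F' (finally) → 'J' (after the try/except). Output: QFJ

Answer: QFJ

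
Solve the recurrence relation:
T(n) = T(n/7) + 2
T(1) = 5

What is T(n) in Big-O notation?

Each step divides n by 7 and adds 2. After log_7(n) steps we reach T(1)=5. So T(n) = 2·log_7(n) + 5 = O(log n).

Answer: O(log n)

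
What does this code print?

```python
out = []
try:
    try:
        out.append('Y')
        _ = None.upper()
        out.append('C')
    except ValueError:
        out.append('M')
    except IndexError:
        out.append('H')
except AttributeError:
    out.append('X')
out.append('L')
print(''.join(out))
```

Execution trace: 'Y' (try body) → 'X' (outer except AttributeError) → 'L' (after the try/except). Output: YXL

Answer: YXL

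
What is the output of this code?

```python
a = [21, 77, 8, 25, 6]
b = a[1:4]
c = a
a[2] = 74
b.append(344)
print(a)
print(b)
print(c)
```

Key concept: slice vs alias.
Step by step:
`a = [21, 77, 8, 25, 6]` → a = [21, 77, 8, 25, 6]
`b = a[1:4]` → b = [77, 8, 25]
`c = a` → c = [21, 77, 8, 25, 6] (same object as a)
`a[2] = 74` → a = [21, 77, 74, 25, 6] (same object as c); c = [21, 77, 74, 25, 6] (same object as a)
`b.append(344)` → b = [77, 8, 25, 344]
`print(a)` → prints [21, 77, 74, 25, 6]
`print(b)` → prints [77, 8, 25, 344]
`print(c)` → prints [21, 77, 74, 25, 6]

Answer:
[21, 77, 74, 25, 6]
[77, 8, 25, 344]
[21, 77, 74, 25, 6]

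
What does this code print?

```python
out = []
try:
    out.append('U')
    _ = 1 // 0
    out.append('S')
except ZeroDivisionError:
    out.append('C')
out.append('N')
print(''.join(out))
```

Execution trace: 'U' (try body) → 'C' (except ZeroDivisionError) → 'N' (after the try/except). Output: UCN

Answer: UCN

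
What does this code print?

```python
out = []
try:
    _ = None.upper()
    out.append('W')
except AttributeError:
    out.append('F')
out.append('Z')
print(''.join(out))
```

Execution trace: 'F' (except AttributeError) → 'Z' (after the try/except). Output: FZ

Answer: FZ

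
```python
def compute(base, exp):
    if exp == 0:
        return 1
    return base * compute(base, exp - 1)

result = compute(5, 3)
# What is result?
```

compute(5, 3) = 5 * 5 * 5 = 125

Answer: 125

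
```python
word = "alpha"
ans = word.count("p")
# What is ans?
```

Trace:
`word = "alpha"` → word = 'alpha'
`ans = word.count("p")` → ans = 1
So ans = 1

Answer: 1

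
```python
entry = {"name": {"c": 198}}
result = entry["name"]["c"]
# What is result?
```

Trace:
`entry = {"name": {"c": 198}}` → entry = {'name': {'c': 198}}
`result = entry["name"]["c"]` → result = 198
So result = 198

Answer: 198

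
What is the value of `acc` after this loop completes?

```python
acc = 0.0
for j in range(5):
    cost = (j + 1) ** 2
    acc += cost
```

Sum of squared losses 1² + 2² + ... + 5²
`acc` takes the values: 0.0 → 1.0 → 5.0 → 14.0 → 30.0 → 55.0

Answer: 55.0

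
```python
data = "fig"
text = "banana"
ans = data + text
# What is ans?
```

Trace:
`data = "fig"` → data = 'fig'
`text = "banana"` → text = 'banana'
`ans = data + text` → ans = 'figbanana'
So ans = 'figbanana'

Answer: 'figbanana'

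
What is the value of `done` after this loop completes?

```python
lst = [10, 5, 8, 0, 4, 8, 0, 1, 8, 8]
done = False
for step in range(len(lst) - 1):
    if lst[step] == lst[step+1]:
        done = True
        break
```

Check consecutive duplicates in [10, 5, 8, 0, 4, 8, 0, 1, 8, 8]
`done` takes the values: False → True

Answer: True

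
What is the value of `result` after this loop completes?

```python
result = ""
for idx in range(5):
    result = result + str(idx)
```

Concatenate digits 0 to 4
`result` takes the values: "" → "0" → "01" → "012" → "0123" → "01234"

Answer: "01234"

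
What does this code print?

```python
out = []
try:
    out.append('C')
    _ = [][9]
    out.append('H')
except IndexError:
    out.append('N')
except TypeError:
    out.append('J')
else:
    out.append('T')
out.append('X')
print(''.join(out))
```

Execution trace: 'C' (try body) → 'N' (except IndexError) → 'X' (after the try/except). Output: CNX

Answer: CNX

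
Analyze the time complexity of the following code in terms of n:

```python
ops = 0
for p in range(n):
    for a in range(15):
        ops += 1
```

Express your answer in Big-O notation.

Each loop level contributes: n × 1. Multiplying the contributions gives O(n).

Answer: O(n)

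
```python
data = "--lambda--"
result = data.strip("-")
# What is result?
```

Trace:
`data = "--lambda--"` → data = '--lambda--'
`result = data.strip("-")` → result = 'lambda'
So result = 'lambda'

Answer: 'lambda'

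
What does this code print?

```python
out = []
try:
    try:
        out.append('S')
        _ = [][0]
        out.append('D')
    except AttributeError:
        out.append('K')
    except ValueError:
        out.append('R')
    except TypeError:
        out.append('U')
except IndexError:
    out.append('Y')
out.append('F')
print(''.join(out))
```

Execution trace: 'S' (try body) → 'Y' (outer except IndexError) → 'F' (after the try/except). Output: SYF

Answer: SYF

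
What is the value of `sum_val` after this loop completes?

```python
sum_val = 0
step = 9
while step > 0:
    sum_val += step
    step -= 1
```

Sum 9 down to 1
`sum_val` takes the values: 0 → 9 → 17 → 24 → 30 → 35 → 39 → 42 → 44 → 45

Answer: 45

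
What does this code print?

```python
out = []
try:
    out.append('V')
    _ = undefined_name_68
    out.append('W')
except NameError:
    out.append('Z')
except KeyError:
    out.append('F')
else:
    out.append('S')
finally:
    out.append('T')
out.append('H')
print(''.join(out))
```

Execution trace: 'V' (try body) → 'Z' (except NameError) → 'T' (finally) → 'H' (after the try/except). Output: VZTH

Answer: VZTH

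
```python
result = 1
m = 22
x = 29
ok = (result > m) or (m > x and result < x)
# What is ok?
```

Trace:
`result = 1` → result = 1
`m = 22` → m = 22
`x = 29` → x = 29
`ok = (result > m) or (m > x and result < x)` → ok = False
So ok = False

Answer: False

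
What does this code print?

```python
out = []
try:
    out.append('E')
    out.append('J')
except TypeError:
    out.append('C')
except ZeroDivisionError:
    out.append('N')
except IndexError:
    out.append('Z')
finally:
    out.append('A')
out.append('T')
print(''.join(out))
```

Execution trace: 'E' (try body) → 'J' (try body, no exception) → 'A' (finally) → 'T' (after the try/except). Output: EJAT

Answer: EJAT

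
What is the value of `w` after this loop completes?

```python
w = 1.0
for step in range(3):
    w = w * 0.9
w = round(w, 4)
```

Exponential decay: 1.0 * 0.9^3
`w` takes the values: 1.0 → 0.9 → 0.81 → 0.729

Answer: 0.729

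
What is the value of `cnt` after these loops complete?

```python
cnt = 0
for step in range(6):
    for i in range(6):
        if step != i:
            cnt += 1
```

6² - 6 (exclude diagonal)
`cnt` takes the values: 0 → 1 → 2 → 3 → 4 → 5 → 6 → 7 → 8 → 9 → 10 → 11 → 12 → 13 → 14 → 15 → 16 → 17 → 18 → 19 → 20 → 21 → 22 → 23 → 24 → 25 → 26 → 27 → 28 → 29 → 30

Answer: 30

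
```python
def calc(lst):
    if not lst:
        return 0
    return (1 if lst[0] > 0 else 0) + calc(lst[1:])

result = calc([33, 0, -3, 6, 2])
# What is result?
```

Count of positive elements in [33, 0, -3, 6, 2] = 3

Answer: 3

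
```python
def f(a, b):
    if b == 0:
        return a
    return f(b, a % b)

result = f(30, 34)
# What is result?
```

f(30, 34) -> f(34, 30) -> f(30, 4) -> f(4, 2) -> f(2, 0) -> 2

Answer: 2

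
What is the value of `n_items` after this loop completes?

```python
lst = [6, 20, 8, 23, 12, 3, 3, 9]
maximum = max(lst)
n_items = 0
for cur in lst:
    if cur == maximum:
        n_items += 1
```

Count of max value 23 in [6, 20, 8, 23, 12, 3, 3, 9]
`n_items` takes the values: 0 → 1

Answer: 1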